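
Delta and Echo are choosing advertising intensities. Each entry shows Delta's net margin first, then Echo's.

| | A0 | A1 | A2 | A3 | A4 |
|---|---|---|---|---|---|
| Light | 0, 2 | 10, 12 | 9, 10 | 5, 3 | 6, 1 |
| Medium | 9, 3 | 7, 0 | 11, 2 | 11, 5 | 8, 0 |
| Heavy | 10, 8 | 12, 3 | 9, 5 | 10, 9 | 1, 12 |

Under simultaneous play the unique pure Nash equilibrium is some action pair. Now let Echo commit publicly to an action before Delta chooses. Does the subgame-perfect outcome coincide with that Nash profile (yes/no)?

Solve by backward induction (Echo leads).
- A0: BR = Heavy, leader payoff 8.
- A1: BR = Heavy, leader payoff 3.
- A2: BR = Medium, leader payoff 2.
- A3: BR = Medium, leader payoff 5.
- A4: BR = Medium, leader payoff 0.
Maximizing over 8, 3, 2, 5, 0, Echo chooses A0. Subgame-perfect outcome: (Heavy, A0) with payoffs (10, 8).
For the simultaneous game, intersect best replies.
Delta's best replies: A0→Heavy; A1→Heavy; A2→Medium; A3→Medium; A4→Medium.
Echo's best replies: Light→A1; Medium→A3; Heavy→A4.
The unique mutual best reply is (Medium, A3), giving (11, 5).
Sequential outcome (Heavy, A0) differs from the Nash profile (Medium, A3).

no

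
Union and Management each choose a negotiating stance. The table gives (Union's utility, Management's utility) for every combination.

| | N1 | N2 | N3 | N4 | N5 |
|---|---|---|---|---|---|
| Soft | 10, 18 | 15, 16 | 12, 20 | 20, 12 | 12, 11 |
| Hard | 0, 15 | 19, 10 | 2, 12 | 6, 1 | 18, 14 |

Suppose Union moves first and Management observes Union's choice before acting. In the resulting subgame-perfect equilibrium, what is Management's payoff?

Management best-responds to each possible Union move:
- Soft: BR = N3, leader payoff 12.
- Hard: BR = N1, leader payoff 0.
Among 12, 0, the best is 12 at Soft. Subgame-perfect outcome: (Soft, N3) with payoffs (12, 20).

20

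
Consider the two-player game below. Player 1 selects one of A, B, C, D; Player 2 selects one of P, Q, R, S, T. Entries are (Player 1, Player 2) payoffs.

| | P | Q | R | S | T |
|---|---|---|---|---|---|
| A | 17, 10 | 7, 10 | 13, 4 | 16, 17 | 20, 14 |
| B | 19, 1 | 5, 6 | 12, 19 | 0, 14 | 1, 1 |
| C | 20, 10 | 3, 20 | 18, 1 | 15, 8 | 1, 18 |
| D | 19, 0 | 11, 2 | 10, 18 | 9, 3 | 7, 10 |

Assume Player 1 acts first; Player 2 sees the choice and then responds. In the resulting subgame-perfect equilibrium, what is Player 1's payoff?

Player 2 best-responds to each possible Player 1 move:
- A: Player 2 compares 10, 10, 4, 17, 14 and picks S; Player 1 would get 16.
- B: Player 2 compares 1, 6, 19, 14, 1 and picks R; Player 1 would get 12.
- C: Player 2 compares 10, 20, 1, 8, 18 and picks Q; Player 1 would get 3.
- D: Player 2 compares 0, 2, 18, 3, 10 and picks R; Player 1 would get 10.
Maximizing over 16, 12, 3, 10, Player 1 chooses A. Subgame-perfect outcome: (A, S) with payoffs (16, 17).

16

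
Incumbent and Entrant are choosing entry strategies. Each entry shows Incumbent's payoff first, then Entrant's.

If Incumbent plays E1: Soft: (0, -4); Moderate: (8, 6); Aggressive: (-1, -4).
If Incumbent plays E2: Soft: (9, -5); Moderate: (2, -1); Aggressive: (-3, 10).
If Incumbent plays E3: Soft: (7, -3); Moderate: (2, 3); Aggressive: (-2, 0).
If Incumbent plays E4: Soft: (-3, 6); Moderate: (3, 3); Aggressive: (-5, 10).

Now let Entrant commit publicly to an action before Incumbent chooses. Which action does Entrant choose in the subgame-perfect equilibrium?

Incumbent best-responds to each possible Entrant move:
- Soft → Incumbent plays E2 (best of 0, 9, 7, -3); Entrant gets -5.
- Moderate → Incumbent plays E1 (best of 8, 2, 2, 3); Entrant gets 6.
- Aggressive → Incumbent plays E1 (best of -1, -3, -2, -5); Entrant gets -4.
Maximizing over -5, 6, -4, Entrant chooses Moderate. Subgame-perfect outcome: (E1, Moderate) with payoffs (8, 6).

Moderate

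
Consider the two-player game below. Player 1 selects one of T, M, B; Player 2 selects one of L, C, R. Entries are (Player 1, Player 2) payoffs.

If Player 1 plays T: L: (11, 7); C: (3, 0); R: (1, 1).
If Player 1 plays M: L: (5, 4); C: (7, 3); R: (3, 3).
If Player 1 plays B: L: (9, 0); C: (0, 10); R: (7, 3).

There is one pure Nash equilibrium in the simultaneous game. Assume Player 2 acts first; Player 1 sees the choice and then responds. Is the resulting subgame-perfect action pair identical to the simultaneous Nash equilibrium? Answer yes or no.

Work backward from Player 1's decision.
- L: Player 1 compares 11, 5, 9 and picks T; Player 2 would get 7.
- C: Player 1 compares 3, 7, 0 and picks M; Player 2 would get 3.
- R: Player 1 compares 1, 3, 7 and picks B; Player 2 would get 3.
Maximizing over 7, 3, 3, Player 2 chooses L. Subgame-perfect outcome: (T, L) with payoffs (11, 7).
Now find the simultaneous Nash equilibrium.
Player 1's best replies: L→T; C→M; R→B.
Player 2's best replies: T→L; M→L; B→C.
The unique mutual best reply is (T, L), giving (11, 7).
Sequential outcome (T, L) coincides with the Nash profile (T, L).

yes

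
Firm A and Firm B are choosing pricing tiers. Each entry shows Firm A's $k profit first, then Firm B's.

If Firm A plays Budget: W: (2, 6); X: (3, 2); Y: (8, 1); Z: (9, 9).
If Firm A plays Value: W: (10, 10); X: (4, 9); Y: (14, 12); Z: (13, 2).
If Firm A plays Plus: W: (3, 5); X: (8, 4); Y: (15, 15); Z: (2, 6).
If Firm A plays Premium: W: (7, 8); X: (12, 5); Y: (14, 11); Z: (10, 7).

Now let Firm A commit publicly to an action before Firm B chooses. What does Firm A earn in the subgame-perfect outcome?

Firm B best-responds to each possible Firm A move:
- Budget: BR = Z, leader payoff 9.
- Value: BR = Y, leader payoff 14.
- Plus: BR = Y, leader payoff 15.
- Premium: BR = Y, leader payoff 14.
Among 9, 14, 15, 14, the best is 15 at Plus. Subgame-perfect outcome: (Plus, Y) with payoffs (15, 15).

15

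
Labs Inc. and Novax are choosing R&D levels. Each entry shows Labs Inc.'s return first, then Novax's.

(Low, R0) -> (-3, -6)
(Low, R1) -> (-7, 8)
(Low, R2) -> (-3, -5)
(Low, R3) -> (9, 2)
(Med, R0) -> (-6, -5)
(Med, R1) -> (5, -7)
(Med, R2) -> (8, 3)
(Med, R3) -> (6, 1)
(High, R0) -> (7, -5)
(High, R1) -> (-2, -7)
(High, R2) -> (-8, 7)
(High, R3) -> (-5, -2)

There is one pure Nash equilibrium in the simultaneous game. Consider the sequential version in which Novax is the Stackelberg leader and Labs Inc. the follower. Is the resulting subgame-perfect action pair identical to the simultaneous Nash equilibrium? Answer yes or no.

Backward induction with Novax moving first.
- R0 → Labs Inc. plays High (best of -3, -6, 7); Novax gets -5.
- R1 → Labs Inc. plays Med (best of -7, 5, -2); Novax gets -7.
- R2 → Labs Inc. plays Med (best of -3, 8, -8); Novax gets 3.
- R3 → Labs Inc. plays Low (best of 9, 6, -5); Novax gets 2.
Maximizing over -5, -7, 3, 2, Novax chooses R2. Subgame-perfect outcome: (Med, R2) with payoffs (8, 3).
Now find the simultaneous Nash equilibrium.
Labs Inc.'s best replies: R0→High; R1→Med; R2→Med; R3→Low.
Novax's best replies: Low→R1; Med→R2; High→R2.
Only (Med, R2) has each player best-responding; Nash payoffs (8, 3).
Sequential outcome (Med, R2) coincides with the Nash profile (Med, R2).

yes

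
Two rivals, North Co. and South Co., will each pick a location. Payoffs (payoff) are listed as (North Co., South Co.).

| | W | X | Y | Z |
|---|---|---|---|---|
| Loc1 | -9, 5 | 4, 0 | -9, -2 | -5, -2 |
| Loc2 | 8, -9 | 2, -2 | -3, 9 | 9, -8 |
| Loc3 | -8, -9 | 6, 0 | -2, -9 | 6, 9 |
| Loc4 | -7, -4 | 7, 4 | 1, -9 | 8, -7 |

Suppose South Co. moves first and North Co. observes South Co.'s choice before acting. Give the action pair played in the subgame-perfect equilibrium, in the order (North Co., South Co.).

Solve by backward induction (South Co. leads).
- W → North Co. plays Loc2 (best of -9, 8, -8, -7); South Co. gets -9.
- X → North Co. plays Loc4 (best of 4, 2, 6, 7); South Co. gets 4.
- Y → North Co. plays Loc4 (best of -9, -3, -2, 1); South Co. gets -9.
- Z → North Co. plays Loc2 (best of -5, 9, 6, 8); South Co. gets -8.
South Co.'s induced payoffs are -9, 4, -9, -8, so South Co. commits to X. Subgame-perfect outcome: (Loc4, X) with payoffs (7, 4).

(Loc4, X)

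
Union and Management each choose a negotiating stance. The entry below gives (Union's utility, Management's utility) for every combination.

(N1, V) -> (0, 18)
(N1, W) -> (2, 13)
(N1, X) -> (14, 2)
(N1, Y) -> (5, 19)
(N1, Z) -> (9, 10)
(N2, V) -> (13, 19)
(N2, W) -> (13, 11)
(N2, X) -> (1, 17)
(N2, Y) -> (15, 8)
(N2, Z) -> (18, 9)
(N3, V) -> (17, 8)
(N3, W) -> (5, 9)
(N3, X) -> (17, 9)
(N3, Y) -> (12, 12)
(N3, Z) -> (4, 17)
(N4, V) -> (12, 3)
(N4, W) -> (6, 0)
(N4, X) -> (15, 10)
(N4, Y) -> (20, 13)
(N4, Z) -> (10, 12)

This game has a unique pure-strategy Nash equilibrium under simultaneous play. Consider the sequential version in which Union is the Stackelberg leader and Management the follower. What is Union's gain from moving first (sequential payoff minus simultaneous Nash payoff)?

Work backward from Management's decision.
- N1 → Management plays Y (best of 18, 13, 2, 19, 10); Union gets 5.
- N2 → Management plays V (best of 19, 11, 17, 8, 9); Union gets 13.
- N3 → Management plays Z (best of 8, 9, 9, 12, 17); Union gets 4.
- N4 → Management plays Y (best of 3, 0, 10, 13, 12); Union gets 20.
Union's induced payoffs are 5, 13, 4, 20, so Union commits to N4. Subgame-perfect outcome: (N4, Y) with payoffs (20, 13).
For the simultaneous game, intersect best replies.
Union's best replies: V→N3; W→N2; X→N3; Y→N4; Z→N2.
Management's best replies: N1→Y; N2→V; N3→Z; N4→Y.
Only (N4, Y) has each player best-responding; Nash payoffs (20, 13).
Union's commitment gain: 20 − 20 = 0.

0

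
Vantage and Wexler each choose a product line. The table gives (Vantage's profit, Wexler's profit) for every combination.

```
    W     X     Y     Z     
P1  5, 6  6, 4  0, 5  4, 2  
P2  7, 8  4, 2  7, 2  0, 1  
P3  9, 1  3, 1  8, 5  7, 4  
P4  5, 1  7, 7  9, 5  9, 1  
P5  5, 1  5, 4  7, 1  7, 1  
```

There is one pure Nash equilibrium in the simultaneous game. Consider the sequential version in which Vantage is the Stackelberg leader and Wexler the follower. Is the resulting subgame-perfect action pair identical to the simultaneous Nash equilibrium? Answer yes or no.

no

Backward induction with Vantage moving first.
- P1: BR = W, leader payoff 5.
- P2: BR = W, leader payoff 7.
- P3: BR = Y, leader payoff 8.
- P4: BR = X, leader payoff 7.
- P5: BR = X, leader payoff 5.
Among 5, 7, 8, 7, 5, the best is 8 at P3. Subgame-perfect outcome: (P3, Y) with payoffs (8, 5).
Now find the simultaneous Nash equilibrium.
Vantage's best replies: W→P3; X→P4; Y→P4; Z→P4.
Wexler's best replies: P1→W; P2→W; P3→Y; P4→X; P5→X.
The unique mutual best reply is (P4, X), giving (7, 7).
Sequential outcome (P3, Y) differs from the Nash profile (P4, X).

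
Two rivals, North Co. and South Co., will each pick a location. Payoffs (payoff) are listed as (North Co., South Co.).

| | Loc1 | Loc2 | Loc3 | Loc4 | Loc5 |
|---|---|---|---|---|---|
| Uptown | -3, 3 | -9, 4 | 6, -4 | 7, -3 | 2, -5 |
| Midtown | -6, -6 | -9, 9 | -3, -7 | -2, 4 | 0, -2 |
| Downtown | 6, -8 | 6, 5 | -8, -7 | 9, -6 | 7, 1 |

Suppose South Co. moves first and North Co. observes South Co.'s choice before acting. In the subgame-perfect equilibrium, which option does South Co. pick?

Solve by backward induction (South Co. leads).
- Loc1 → North Co. plays Downtown (best of -3, -6, 6); South Co. gets -8.
- Loc2 → North Co. plays Downtown (best of -9, -9, 6); South Co. gets 5.
- Loc3 → North Co. plays Uptown (best of 6, -3, -8); South Co. gets -4.
- Loc4 → North Co. plays Downtown (best of 7, -2, 9); South Co. gets -6.
- Loc5 → North Co. plays Downtown (best of 2, 0, 7); South Co. gets 1.
Among -8, 5, -4, -6, 1, the best is 5 at Loc2. Subgame-perfect outcome: (Downtown, Loc2) with payoffs (6, 5).

Loc2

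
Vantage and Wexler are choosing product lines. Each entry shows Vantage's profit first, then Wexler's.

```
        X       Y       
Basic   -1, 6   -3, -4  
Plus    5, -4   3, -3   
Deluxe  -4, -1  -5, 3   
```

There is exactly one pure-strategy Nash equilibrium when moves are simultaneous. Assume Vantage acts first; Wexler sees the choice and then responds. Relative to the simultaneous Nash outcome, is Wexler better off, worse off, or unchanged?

Wexler best-responds to each possible Vantage move:
- Basic: Wexler compares 6, -4 and picks X; Vantage would get -1.
- Plus: Wexler compares -4, -3 and picks Y; Vantage would get 3.
- Deluxe: Wexler compares -1, 3 and picks Y; Vantage would get -5.
Vantage's induced payoffs are -1, 3, -5, so Vantage commits to Plus. Subgame-perfect outcome: (Plus, Y) with payoffs (3, -3).
Now find the simultaneous Nash equilibrium.
Vantage's best replies: X→Plus; Y→Plus.
Wexler's best replies: Basic→X; Plus→Y; Deluxe→Y.
Only (Plus, Y) has each player best-responding; Nash payoffs (3, -3).
Wexler earns -3 sequentially versus -3 at the Nash outcome: unchanged.

unchanged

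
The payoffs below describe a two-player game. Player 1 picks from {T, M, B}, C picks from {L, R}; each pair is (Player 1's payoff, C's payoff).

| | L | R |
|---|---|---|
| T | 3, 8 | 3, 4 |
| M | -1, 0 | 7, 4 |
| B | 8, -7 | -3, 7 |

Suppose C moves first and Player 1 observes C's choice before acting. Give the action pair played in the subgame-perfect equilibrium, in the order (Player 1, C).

Solve by backward induction (C leads).
- L: Player 1 compares 3, -1, 8 and picks B; C would get -7.
- R: Player 1 compares 3, 7, -3 and picks M; C would get 4.
Maximizing over -7, 4, C chooses R. Subgame-perfect outcome: (M, R) with payoffs (7, 4).

(M, R)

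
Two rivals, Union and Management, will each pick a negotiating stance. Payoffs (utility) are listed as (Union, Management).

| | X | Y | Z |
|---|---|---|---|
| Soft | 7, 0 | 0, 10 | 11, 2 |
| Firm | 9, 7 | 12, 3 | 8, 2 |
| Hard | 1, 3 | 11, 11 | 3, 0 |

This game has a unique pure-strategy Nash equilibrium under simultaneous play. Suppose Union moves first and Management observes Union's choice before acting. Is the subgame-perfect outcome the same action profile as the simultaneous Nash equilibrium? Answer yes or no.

no

Backward induction with Union moving first.
- Soft: BR = Y, leader payoff 0.
- Firm: BR = X, leader payoff 9.
- Hard: BR = Y, leader payoff 11.
Union's induced payoffs are 0, 9, 11, so Union commits to Hard. Subgame-perfect outcome: (Hard, Y) with payoffs (11, 11).
Now find the simultaneous Nash equilibrium.
Union's best replies: X→Firm; Y→Firm; Z→Soft.
Management's best replies: Soft→Y; Firm→X; Hard→Y.
Only (Firm, X) has each player best-responding; Nash payoffs (9, 7).
Sequential outcome (Hard, Y) differs from the Nash profile (Firm, X).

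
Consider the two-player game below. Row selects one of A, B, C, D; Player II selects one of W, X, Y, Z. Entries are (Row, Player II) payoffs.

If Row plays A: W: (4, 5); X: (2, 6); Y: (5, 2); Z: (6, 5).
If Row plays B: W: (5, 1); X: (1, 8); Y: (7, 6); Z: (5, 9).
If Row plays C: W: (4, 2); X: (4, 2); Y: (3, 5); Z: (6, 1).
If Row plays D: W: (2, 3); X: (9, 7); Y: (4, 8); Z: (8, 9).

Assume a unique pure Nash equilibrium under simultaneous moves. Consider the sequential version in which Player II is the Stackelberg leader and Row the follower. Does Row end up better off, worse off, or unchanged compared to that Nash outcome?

unchanged

Work backward from Row's decision.
- W: BR = B, leader payoff 1.
- X: BR = D, leader payoff 7.
- Y: BR = B, leader payoff 6.
- Z: BR = D, leader payoff 9.
Among 1, 7, 6, 9, the best is 9 at Z. Subgame-perfect outcome: (D, Z) with payoffs (8, 9).
Under simultaneous play:
Row's best replies: W→B; X→D; Y→B; Z→D.
Player II's best replies: A→X; B→Z; C→Y; D→Z.
Only (D, Z) has each player best-responding; Nash payoffs (8, 9).
Row earns 8 sequentially versus 8 at the Nash outcome: unchanged.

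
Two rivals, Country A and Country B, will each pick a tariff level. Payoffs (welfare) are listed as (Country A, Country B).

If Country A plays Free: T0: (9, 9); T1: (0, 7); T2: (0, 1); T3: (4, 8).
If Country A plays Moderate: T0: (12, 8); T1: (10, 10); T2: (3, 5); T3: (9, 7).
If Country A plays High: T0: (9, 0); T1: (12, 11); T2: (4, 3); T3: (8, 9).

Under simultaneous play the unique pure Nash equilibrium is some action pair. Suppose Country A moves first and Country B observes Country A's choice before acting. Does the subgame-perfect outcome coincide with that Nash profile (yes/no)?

yes

Country B best-responds to each possible Country A move:
- Free: BR = T0, leader payoff 9.
- Moderate: BR = T1, leader payoff 10.
- High: BR = T1, leader payoff 12.
Country A's induced payoffs are 9, 10, 12, so Country A commits to High. Subgame-perfect outcome: (High, T1) with payoffs (12, 11).
For the simultaneous game, intersect best replies.
Country A's best replies: T0→Moderate; T1→High; T2→High; T3→Moderate.
Country B's best replies: Free→T0; Moderate→T1; High→T1.
Only (High, T1) has each player best-responding; Nash payoffs (12, 11).
Sequential outcome (High, T1) coincides with the Nash profile (High, T1).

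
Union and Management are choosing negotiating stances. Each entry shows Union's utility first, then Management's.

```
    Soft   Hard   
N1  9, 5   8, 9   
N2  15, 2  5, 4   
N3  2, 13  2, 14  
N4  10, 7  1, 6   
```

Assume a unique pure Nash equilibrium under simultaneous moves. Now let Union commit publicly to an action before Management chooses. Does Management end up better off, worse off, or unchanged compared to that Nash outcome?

worse off

Solve by backward induction (Union leads).
- N1 → Management plays Hard (best of 5, 9); Union gets 8.
- N2 → Management plays Hard (best of 2, 4); Union gets 5.
- N3 → Management plays Hard (best of 13, 14); Union gets 2.
- N4 → Management plays Soft (best of 7, 6); Union gets 10.
Maximizing over 8, 5, 2, 10, Union chooses N4. Subgame-perfect outcome: (N4, Soft) with payoffs (10, 7).
For the simultaneous game, intersect best replies.
Union's best replies: Soft→N2; Hard→N1.
Management's best replies: N1→Hard; N2→Hard; N3→Hard; N4→Soft.
Only (N1, Hard) has each player best-responding; Nash payoffs (8, 9).
Management earns 7 sequentially versus 9 at the Nash outcome: worse off.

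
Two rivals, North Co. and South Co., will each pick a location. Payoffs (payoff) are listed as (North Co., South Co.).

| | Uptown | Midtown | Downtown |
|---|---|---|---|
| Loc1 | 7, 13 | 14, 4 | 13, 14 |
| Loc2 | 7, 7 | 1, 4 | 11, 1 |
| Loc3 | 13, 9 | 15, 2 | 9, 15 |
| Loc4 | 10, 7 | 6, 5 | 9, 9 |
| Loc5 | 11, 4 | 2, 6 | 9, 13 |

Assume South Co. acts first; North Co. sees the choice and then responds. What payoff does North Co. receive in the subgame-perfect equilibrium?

Backward induction with South Co. moving first.
- Uptown: North Co. compares 7, 7, 13, 10, 11 and picks Loc3; South Co. would get 9.
- Midtown: North Co. compares 14, 1, 15, 6, 2 and picks Loc3; South Co. would get 2.
- Downtown: North Co. compares 13, 11, 9, 9, 9 and picks Loc1; South Co. would get 14.
Maximizing over 9, 2, 14, South Co. chooses Downtown. Subgame-perfect outcome: (Loc1, Downtown) with payoffs (13, 14).

13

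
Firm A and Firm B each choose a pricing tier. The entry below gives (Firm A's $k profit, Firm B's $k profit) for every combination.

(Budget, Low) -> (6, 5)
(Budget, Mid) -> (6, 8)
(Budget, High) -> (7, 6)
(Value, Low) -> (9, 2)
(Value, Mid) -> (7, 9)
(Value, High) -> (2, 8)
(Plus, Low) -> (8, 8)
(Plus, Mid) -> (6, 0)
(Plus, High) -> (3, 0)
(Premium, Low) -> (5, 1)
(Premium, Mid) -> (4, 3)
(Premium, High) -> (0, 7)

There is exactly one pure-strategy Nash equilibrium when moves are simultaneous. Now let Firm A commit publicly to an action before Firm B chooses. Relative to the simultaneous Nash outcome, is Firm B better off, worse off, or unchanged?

worse off

Backward induction with Firm A moving first.
- Budget → Firm B plays Mid (best of 5, 8, 6); Firm A gets 6.
- Value → Firm B plays Mid (best of 2, 9, 8); Firm A gets 7.
- Plus → Firm B plays Low (best of 8, 0, 0); Firm A gets 8.
- Premium → Firm B plays High (best of 1, 3, 7); Firm A gets 0.
Among 6, 7, 8, 0, the best is 8 at Plus. Subgame-perfect outcome: (Plus, Low) with payoffs (8, 8).
Now find the simultaneous Nash equilibrium.
Firm A's best replies: Low→Value; Mid→Value; High→Budget.
Firm B's best replies: Budget→Mid; Value→Mid; Plus→Low; Premium→High.
The unique mutual best reply is (Value, Mid), giving (7, 9).
Firm B earns 8 sequentially versus 9 at the Nash outcome: worse off.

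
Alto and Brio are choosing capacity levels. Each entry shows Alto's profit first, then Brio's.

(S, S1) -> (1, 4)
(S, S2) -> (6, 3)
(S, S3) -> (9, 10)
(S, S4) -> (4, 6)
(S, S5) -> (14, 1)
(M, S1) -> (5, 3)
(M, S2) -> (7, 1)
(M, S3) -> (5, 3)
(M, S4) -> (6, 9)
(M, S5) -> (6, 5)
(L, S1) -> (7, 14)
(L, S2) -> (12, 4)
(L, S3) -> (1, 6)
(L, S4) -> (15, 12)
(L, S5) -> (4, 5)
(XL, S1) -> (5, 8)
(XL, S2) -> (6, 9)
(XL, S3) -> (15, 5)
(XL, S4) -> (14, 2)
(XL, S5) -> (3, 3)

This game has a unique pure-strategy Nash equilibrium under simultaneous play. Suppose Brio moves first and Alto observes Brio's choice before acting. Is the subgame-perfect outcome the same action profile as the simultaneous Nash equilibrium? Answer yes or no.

yes

Backward induction with Brio moving first.
- S1: BR = L, leader payoff 14.
- S2: BR = L, leader payoff 4.
- S3: BR = XL, leader payoff 5.
- S4: BR = L, leader payoff 12.
- S5: BR = S, leader payoff 1.
Brio's induced payoffs are 14, 4, 5, 12, 1, so Brio commits to S1. Subgame-perfect outcome: (L, S1) with payoffs (7, 14).
For the simultaneous game, intersect best replies.
Alto's best replies: S1→L; S2→L; S3→XL; S4→L; S5→S.
Brio's best replies: S→S3; M→S4; L→S1; XL→S2.
Only (L, S1) has each player best-responding; Nash payoffs (7, 14).
Sequential outcome (L, S1) coincides with the Nash profile (L, S1).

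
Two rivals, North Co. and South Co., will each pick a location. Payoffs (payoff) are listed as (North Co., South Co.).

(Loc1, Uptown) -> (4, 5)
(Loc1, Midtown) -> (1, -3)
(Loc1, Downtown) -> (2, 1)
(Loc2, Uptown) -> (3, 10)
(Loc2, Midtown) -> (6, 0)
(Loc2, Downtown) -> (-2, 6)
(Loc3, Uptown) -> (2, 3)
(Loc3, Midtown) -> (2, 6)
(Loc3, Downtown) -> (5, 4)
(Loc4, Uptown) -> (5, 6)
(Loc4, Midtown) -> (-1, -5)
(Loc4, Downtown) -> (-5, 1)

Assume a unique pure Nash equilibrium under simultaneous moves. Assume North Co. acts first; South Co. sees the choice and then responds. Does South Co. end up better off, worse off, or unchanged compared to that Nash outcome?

Solve by backward induction (North Co. leads).
- Loc1: South Co. compares 5, -3, 1 and picks Uptown; North Co. would get 4.
- Loc2: South Co. compares 10, 0, 6 and picks Uptown; North Co. would get 3.
- Loc3: South Co. compares 3, 6, 4 and picks Midtown; North Co. would get 2.
- Loc4: South Co. compares 6, -5, 1 and picks Uptown; North Co. would get 5.
North Co.'s induced payoffs are 4, 3, 2, 5, so North Co. commits to Loc4. Subgame-perfect outcome: (Loc4, Uptown) with payoffs (5, 6).
For the simultaneous game, intersect best replies.
North Co.'s best replies: Uptown→Loc4; Midtown→Loc2; Downtown→Loc3.
South Co.'s best replies: Loc1→Uptown; Loc2→Uptown; Loc3→Midtown; Loc4→Uptown.
Only (Loc4, Uptown) has each player best-responding; Nash payoffs (5, 6).
South Co. earns 6 sequentially versus 6 at the Nash outcome: unchanged.

unchanged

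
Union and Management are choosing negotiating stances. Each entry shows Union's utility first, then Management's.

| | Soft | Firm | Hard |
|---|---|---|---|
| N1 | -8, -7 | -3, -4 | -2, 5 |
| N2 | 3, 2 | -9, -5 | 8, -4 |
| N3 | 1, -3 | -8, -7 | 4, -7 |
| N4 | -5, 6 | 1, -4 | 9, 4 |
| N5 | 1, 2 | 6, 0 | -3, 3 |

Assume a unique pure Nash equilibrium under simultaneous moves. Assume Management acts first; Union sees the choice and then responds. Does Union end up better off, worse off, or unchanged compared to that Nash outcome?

better off

Work backward from Union's decision.
- Soft → Union plays N2 (best of -8, 3, 1, -5, 1); Management gets 2.
- Firm → Union plays N5 (best of -3, -9, -8, 1, 6); Management gets 0.
- Hard → Union plays N4 (best of -2, 8, 4, 9, -3); Management gets 4.
Maximizing over 2, 0, 4, Management chooses Hard. Subgame-perfect outcome: (N4, Hard) with payoffs (9, 4).
Now find the simultaneous Nash equilibrium.
Union's best replies: Soft→N2; Firm→N5; Hard→N4.
Management's best replies: N1→Hard; N2→Soft; N3→Soft; N4→Soft; N5→Hard.
The unique mutual best reply is (N2, Soft), giving (3, 2).
Union earns 9 sequentially versus 3 at the Nash outcome: better off.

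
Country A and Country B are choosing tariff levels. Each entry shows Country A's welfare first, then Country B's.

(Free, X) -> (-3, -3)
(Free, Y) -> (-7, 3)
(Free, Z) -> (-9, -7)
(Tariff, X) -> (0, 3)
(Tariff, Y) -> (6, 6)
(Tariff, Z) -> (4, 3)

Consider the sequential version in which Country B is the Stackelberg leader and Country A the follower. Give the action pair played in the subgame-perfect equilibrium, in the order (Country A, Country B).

(Tariff, Y)

Work backward from Country A's decision.
- X: Country A compares -3, 0 and picks Tariff; Country B would get 3.
- Y: Country A compares -7, 6 and picks Tariff; Country B would get 6.
- Z: Country A compares -9, 4 and picks Tariff; Country B would get 3.
Maximizing over 3, 6, 3, Country B chooses Y. Subgame-perfect outcome: (Tariff, Y) with payoffs (6, 6).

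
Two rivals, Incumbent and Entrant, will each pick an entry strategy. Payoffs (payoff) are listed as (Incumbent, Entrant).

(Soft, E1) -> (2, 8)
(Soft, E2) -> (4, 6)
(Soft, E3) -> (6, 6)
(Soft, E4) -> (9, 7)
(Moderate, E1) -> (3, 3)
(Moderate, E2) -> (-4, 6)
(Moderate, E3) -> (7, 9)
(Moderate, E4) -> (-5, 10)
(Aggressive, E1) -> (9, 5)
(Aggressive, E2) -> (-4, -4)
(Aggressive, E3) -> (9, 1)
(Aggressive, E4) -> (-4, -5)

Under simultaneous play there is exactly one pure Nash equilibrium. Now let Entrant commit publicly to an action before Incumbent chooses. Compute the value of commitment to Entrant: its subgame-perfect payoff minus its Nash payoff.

2

Solve by backward induction (Entrant leads).
- E1 → Incumbent plays Aggressive (best of 2, 3, 9); Entrant gets 5.
- E2 → Incumbent plays Soft (best of 4, -4, -4); Entrant gets 6.
- E3 → Incumbent plays Aggressive (best of 6, 7, 9); Entrant gets 1.
- E4 → Incumbent plays Soft (best of 9, -5, -4); Entrant gets 7.
Among 5, 6, 1, 7, the best is 7 at E4. Subgame-perfect outcome: (Soft, E4) with payoffs (9, 7).
For the simultaneous game, intersect best replies.
Incumbent's best replies: E1→Aggressive; E2→Soft; E3→Aggressive; E4→Soft.
Entrant's best replies: Soft→E1; Moderate→E4; Aggressive→E1.
Only (Aggressive, E1) has each player best-responding; Nash payoffs (9, 5).
Entrant's commitment gain: 7 − 5 = 2.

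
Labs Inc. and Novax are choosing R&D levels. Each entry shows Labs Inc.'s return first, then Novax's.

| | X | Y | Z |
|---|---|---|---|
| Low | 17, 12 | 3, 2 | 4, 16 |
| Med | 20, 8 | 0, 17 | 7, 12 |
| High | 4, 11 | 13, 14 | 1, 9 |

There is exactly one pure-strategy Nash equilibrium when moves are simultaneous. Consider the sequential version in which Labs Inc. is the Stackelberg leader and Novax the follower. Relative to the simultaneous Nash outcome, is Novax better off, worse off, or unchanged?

Novax best-responds to each possible Labs Inc. move:
- Low: Novax compares 12, 2, 16 and picks Z; Labs Inc. would get 4.
- Med: Novax compares 8, 17, 12 and picks Y; Labs Inc. would get 0.
- High: Novax compares 11, 14, 9 and picks Y; Labs Inc. would get 13.
Maximizing over 4, 0, 13, Labs Inc. chooses High. Subgame-perfect outcome: (High, Y) with payoffs (13, 14).
Under simultaneous play:
Labs Inc.'s best replies: X→Med; Y→High; Z→Med.
Novax's best replies: Low→Z; Med→Y; High→Y.
The unique mutual best reply is (High, Y), giving (13, 14).
Novax earns 14 sequentially versus 14 at the Nash outcome: unchanged.

unchanged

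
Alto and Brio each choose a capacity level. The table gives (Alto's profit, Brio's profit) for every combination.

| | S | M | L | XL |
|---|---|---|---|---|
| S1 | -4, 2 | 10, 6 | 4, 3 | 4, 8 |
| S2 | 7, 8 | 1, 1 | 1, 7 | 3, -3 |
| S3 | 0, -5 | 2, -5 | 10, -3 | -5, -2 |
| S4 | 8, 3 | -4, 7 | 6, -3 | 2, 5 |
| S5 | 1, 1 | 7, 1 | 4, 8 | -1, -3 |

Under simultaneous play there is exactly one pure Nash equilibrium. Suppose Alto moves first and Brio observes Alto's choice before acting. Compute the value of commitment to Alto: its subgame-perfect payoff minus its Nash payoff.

Backward induction with Alto moving first.
- S1 → Brio plays XL (best of 2, 6, 3, 8); Alto gets 4.
- S2 → Brio plays S (best of 8, 1, 7, -3); Alto gets 7.
- S3 → Brio plays XL (best of -5, -5, -3, -2); Alto gets -5.
- S4 → Brio plays M (best of 3, 7, -3, 5); Alto gets -4.
- S5 → Brio plays L (best of 1, 1, 8, -3); Alto gets 4.
Among 4, 7, -5, -4, 4, the best is 7 at S2. Subgame-perfect outcome: (S2, S) with payoffs (7, 8).
For the simultaneous game, intersect best replies.
Alto's best replies: S→S4; M→S1; L→S3; XL→S1.
Brio's best replies: S1→XL; S2→S; S3→XL; S4→M; S5→L.
The unique mutual best reply is (S1, XL), giving (4, 8).
Alto's commitment gain: 7 − 4 = 3.

3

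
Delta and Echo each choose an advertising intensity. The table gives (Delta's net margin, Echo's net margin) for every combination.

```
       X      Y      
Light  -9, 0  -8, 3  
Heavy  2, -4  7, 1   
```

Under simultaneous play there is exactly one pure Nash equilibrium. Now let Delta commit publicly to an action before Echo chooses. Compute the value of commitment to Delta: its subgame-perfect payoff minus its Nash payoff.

Echo best-responds to each possible Delta move:
- Light: Echo compares 0, 3 and picks Y; Delta would get -8.
- Heavy: Echo compares -4, 1 and picks Y; Delta would get 7.
Maximizing over -8, 7, Delta chooses Heavy. Subgame-perfect outcome: (Heavy, Y) with payoffs (7, 1).
Now find the simultaneous Nash equilibrium.
Delta's best replies: X→Heavy; Y→Heavy.
Echo's best replies: Light→Y; Heavy→Y.
The unique mutual best reply is (Heavy, Y), giving (7, 1).
Delta's commitment gain: 7 − 7 = 0.

0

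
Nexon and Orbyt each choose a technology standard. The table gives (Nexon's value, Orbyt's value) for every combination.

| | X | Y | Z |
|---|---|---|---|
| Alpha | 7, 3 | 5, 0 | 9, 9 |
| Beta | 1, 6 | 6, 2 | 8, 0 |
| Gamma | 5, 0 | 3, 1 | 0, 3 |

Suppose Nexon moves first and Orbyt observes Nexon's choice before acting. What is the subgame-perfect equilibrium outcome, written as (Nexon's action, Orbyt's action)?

(Alpha, Z)

Solve by backward induction (Nexon leads).
- Alpha: BR = Z, leader payoff 9.
- Beta: BR = X, leader payoff 1.
- Gamma: BR = Z, leader payoff 0.
Maximizing over 9, 1, 0, Nexon chooses Alpha. Subgame-perfect outcome: (Alpha, Z) with payoffs (9, 9).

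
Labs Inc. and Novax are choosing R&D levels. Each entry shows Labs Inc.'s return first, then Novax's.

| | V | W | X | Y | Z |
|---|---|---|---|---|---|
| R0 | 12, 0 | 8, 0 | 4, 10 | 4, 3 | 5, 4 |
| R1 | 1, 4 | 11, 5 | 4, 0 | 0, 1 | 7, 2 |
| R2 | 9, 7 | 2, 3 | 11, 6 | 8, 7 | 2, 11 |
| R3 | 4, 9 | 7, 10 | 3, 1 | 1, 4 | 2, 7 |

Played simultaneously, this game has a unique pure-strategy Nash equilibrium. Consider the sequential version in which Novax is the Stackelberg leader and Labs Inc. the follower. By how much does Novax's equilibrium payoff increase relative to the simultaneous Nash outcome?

2

Work backward from Labs Inc.'s decision.
- V: Labs Inc. compares 12, 1, 9, 4 and picks R0; Novax would get 0.
- W: Labs Inc. compares 8, 11, 2, 7 and picks R1; Novax would get 5.
- X: Labs Inc. compares 4, 4, 11, 3 and picks R2; Novax would get 6.
- Y: Labs Inc. compares 4, 0, 8, 1 and picks R2; Novax would get 7.
- Z: Labs Inc. compares 5, 7, 2, 2 and picks R1; Novax would get 2.
Among 0, 5, 6, 7, 2, the best is 7 at Y. Subgame-perfect outcome: (R2, Y) with payoffs (8, 7).
For the simultaneous game, intersect best replies.
Labs Inc.'s best replies: V→R0; W→R1; X→R2; Y→R2; Z→R1.
Novax's best replies: R0→X; R1→W; R2→Z; R3→W.
The unique mutual best reply is (R1, W), giving (11, 5).
Novax's commitment gain: 7 − 5 = 2.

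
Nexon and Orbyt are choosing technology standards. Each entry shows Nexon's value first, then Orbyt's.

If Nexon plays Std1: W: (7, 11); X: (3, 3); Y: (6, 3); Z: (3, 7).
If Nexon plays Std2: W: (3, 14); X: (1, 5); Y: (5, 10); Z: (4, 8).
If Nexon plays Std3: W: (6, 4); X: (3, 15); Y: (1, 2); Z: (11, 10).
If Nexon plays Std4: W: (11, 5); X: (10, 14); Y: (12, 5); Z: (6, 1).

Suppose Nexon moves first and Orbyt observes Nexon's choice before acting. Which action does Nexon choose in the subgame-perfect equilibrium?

Orbyt best-responds to each possible Nexon move:
- Std1: Orbyt compares 11, 3, 3, 7 and picks W; Nexon would get 7.
- Std2: Orbyt compares 14, 5, 10, 8 and picks W; Nexon would get 3.
- Std3: Orbyt compares 4, 15, 2, 10 and picks X; Nexon would get 3.
- Std4: Orbyt compares 5, 14, 5, 1 and picks X; Nexon would get 10.
Maximizing over 7, 3, 3, 10, Nexon chooses Std4. Subgame-perfect outcome: (Std4, X) with payoffs (10, 14).

Std4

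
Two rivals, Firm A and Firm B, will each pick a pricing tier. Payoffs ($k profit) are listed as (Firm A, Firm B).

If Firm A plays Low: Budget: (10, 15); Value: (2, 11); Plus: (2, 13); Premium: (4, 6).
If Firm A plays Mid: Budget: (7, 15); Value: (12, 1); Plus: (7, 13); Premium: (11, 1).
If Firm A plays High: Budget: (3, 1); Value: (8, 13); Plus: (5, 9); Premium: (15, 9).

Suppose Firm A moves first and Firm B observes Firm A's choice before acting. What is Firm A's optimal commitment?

Firm B best-responds to each possible Firm A move:
- Low: Firm B compares 15, 11, 13, 6 and picks Budget; Firm A would get 10.
- Mid: Firm B compares 15, 1, 13, 1 and picks Budget; Firm A would get 7.
- High: Firm B compares 1, 13, 9, 9 and picks Value; Firm A would get 8.
Maximizing over 10, 7, 8, Firm A chooses Low. Subgame-perfect outcome: (Low, Budget) with payoffs (10, 15).

Low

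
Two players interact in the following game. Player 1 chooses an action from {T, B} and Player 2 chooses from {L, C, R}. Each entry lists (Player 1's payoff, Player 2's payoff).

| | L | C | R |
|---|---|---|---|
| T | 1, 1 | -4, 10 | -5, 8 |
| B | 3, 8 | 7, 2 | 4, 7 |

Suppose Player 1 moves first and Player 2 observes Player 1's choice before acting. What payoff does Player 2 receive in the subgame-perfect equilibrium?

8

Solve by backward induction (Player 1 leads).
- T → Player 2 plays C (best of 1, 10, 8); Player 1 gets -4.
- B → Player 2 plays L (best of 8, 2, 7); Player 1 gets 3.
Maximizing over -4, 3, Player 1 chooses B. Subgame-perfect outcome: (B, L) with payoffs (3, 8).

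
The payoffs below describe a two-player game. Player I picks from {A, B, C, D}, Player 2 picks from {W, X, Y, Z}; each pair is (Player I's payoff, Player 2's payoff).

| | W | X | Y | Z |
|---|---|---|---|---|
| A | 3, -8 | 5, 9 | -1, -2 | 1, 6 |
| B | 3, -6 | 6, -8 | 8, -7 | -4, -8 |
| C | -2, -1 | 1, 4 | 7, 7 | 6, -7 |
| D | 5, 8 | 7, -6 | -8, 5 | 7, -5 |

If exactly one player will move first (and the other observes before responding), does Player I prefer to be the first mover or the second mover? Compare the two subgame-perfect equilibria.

first

If Player I leads: Player 2's best replies are A→X, B→W, C→Y, D→W; Player I's induced payoffs 5, 3, 7, 5; outcome (C, Y), payoffs (7, 7).
If Player 2 leads: Player I's best replies are W→D, X→D, Y→B, Z→D; Player 2's induced payoffs 8, -6, -7, -5; outcome (D, W), payoffs (5, 8).
Player I gets 7 moving first and 5 moving second, so Player I prefers to move first.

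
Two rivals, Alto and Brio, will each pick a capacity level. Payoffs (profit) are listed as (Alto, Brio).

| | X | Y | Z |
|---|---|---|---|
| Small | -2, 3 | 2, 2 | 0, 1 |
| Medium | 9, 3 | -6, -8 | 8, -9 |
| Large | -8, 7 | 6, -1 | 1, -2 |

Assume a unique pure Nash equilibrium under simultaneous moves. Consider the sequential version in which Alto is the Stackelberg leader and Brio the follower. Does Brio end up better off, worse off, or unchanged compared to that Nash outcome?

Brio best-responds to each possible Alto move:
- Small: BR = X, leader payoff -2.
- Medium: BR = X, leader payoff 9.
- Large: BR = X, leader payoff -8.
Maximizing over -2, 9, -8, Alto chooses Medium. Subgame-perfect outcome: (Medium, X) with payoffs (9, 3).
Under simultaneous play:
Alto's best replies: X→Medium; Y→Large; Z→Medium.
Brio's best replies: Small→X; Medium→X; Large→X.
Only (Medium, X) has each player best-responding; Nash payoffs (9, 3).
Brio earns 3 sequentially versus 3 at the Nash outcome: unchanged.

unchanged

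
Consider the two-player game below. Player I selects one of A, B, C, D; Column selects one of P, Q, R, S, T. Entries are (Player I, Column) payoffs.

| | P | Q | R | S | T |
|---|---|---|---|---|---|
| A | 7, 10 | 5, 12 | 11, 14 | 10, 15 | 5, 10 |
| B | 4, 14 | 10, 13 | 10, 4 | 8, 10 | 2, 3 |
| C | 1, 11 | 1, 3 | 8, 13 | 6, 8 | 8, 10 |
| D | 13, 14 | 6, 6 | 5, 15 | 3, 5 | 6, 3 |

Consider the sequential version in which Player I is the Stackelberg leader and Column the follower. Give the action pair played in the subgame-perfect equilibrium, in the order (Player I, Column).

Solve by backward induction (Player I leads).
- A: BR = S, leader payoff 10.
- B: BR = P, leader payoff 4.
- C: BR = R, leader payoff 8.
- D: BR = R, leader payoff 5.
Among 10, 4, 8, 5, the best is 10 at A. Subgame-perfect outcome: (A, S) with payoffs (10, 15).

(A, S)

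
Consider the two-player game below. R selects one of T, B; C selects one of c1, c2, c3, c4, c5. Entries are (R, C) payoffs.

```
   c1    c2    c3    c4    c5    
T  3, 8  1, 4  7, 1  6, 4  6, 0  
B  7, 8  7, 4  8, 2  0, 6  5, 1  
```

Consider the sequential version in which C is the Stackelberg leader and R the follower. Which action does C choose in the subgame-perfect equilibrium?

R best-responds to each possible C move:
- c1: R compares 3, 7 and picks B; C would get 8.
- c2: R compares 1, 7 and picks B; C would get 4.
- c3: R compares 7, 8 and picks B; C would get 2.
- c4: R compares 6, 0 and picks T; C would get 4.
- c5: R compares 6, 5 and picks T; C would get 0.
Among 8, 4, 2, 4, 0, the best is 8 at c1. Subgame-perfect outcome: (B, c1) with payoffs (7, 8).

c1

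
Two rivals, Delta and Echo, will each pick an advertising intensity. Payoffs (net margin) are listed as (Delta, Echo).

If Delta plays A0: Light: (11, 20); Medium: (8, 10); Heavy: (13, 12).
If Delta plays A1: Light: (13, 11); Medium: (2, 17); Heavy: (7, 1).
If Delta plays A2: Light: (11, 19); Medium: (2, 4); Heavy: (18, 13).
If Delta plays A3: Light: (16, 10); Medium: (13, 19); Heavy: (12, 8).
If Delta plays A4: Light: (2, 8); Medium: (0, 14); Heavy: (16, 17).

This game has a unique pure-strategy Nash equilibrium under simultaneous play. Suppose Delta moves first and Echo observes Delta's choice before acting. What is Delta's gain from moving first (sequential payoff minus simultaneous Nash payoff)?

3

Solve by backward induction (Delta leads).
- A0: Echo compares 20, 10, 12 and picks Light; Delta would get 11.
- A1: Echo compares 11, 17, 1 and picks Medium; Delta would get 2.
- A2: Echo compares 19, 4, 13 and picks Light; Delta would get 11.
- A3: Echo compares 10, 19, 8 and picks Medium; Delta would get 13.
- A4: Echo compares 8, 14, 17 and picks Heavy; Delta would get 16.
Among 11, 2, 11, 13, 16, the best is 16 at A4. Subgame-perfect outcome: (A4, Heavy) with payoffs (16, 17).
Now find the simultaneous Nash equilibrium.
Delta's best replies: Light→A3; Medium→A3; Heavy→A2.
Echo's best replies: A0→Light; A1→Medium; A2→Light; A3→Medium; A4→Heavy.
The unique mutual best reply is (A3, Medium), giving (13, 19).
Delta's commitment gain: 16 − 13 = 3.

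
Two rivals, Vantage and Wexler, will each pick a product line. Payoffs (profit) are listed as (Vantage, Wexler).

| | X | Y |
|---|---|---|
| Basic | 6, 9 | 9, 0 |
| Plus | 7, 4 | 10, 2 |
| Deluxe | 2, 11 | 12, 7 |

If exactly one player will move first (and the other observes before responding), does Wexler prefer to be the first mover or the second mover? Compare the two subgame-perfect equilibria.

first

If Vantage leads: Wexler's best replies are Basic→X, Plus→X, Deluxe→X; Vantage's induced payoffs 6, 7, 2; outcome (Plus, X), payoffs (7, 4).
If Wexler leads: Vantage's best replies are X→Plus, Y→Deluxe; Wexler's induced payoffs 4, 7; outcome (Deluxe, Y), payoffs (12, 7).
Wexler gets 7 moving first and 4 moving second, so Wexler prefers to move first.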